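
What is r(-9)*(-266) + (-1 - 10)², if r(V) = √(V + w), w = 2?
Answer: 121 - 266*I*√7 ≈ 121.0 - 703.77*I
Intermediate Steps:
r(V) = √(2 + V) (r(V) = √(V + 2) = √(2 + V))
r(-9)*(-266) + (-1 - 10)² = √(2 - 9)*(-266) + (-1 - 10)² = √(-7)*(-266) + (-11)² = (I*√7)*(-266) + 121 = -266*I*√7 + 121 = 121 - 266*I*√7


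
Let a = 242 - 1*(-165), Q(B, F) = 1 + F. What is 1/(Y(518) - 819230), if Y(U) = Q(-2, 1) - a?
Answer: -1/819635 ≈ -1.2201e-6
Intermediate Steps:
a = 407 (a = 242 + 165 = 407)
Y(U) = -405 (Y(U) = (1 + 1) - 1*407 = 2 - 407 = -405)
1/(Y(518) - 819230) = 1/(-405 - 819230) = 1/(-819635) = -1/819635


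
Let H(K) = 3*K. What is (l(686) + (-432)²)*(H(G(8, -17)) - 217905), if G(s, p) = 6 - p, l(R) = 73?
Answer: -40669327692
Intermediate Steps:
(l(686) + (-432)²)*(H(G(8, -17)) - 217905) = (73 + (-432)²)*(3*(6 - 1*(-17)) - 217905) = (73 + 186624)*(3*(6 + 17) - 217905) = 186697*(3*23 - 217905) = 186697*(69 - 217905) = 186697*(-217836) = -40669327692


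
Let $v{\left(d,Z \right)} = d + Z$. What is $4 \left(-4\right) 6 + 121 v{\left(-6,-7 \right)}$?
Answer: $-1669$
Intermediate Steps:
$v{\left(d,Z \right)} = Z + d$
$4 \left(-4\right) 6 + 121 v{\left(-6,-7 \right)} = 4 \left(-4\right) 6 + 121 \left(-7 - 6\right) = \left(-16\right) 6 + 121 \left(-13\right) = -96 - 1573 = -1669$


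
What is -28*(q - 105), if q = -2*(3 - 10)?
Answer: 2548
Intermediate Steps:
q = 14 (q = -2*(-7) = 14)
-28*(q - 105) = -28*(14 - 105) = -28*(-91) = 2548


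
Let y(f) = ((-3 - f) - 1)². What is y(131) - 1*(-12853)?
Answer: 31078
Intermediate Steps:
y(f) = (-4 - f)²
y(131) - 1*(-12853) = (4 + 131)² - 1*(-12853) = 135² + 12853 = 18225 + 12853 = 31078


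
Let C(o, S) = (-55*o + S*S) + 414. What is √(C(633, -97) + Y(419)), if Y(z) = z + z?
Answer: I*√24154 ≈ 155.42*I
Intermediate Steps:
Y(z) = 2*z
C(o, S) = 414 + S² - 55*o (C(o, S) = (-55*o + S²) + 414 = (S² - 55*o) + 414 = 414 + S² - 55*o)
√(C(633, -97) + Y(419)) = √((414 + (-97)² - 55*633) + 2*419) = √((414 + 9409 - 34815) + 838) = √(-24992 + 838) = √(-24154) = I*√24154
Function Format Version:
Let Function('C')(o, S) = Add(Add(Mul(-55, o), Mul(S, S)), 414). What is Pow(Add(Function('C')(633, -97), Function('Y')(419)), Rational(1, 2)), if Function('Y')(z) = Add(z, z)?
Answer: Mul(I, Pow(24154, Rational(1, 2))) ≈ Mul(155.42, I)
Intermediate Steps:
Function('Y')(z) = Mul(2, z)
Function('C')(o, S) = Add(414, Pow(S, 2), Mul(-55, o)) (Function('C')(o, S) = Add(Add(Mul(-55, o), Pow(S, 2)), 414) = Add(Add(Pow(S, 2), Mul(-55, o)), 414) = Add(414, Pow(S, 2), Mul(-55, o)))
Pow(Add(Function('C')(633, -97), Function('Y')(419)), Rational(1, 2)) = Pow(Add(Add(414, Pow(-97, 2), Mul(-55, 633)), Mul(2, 419)), Rational(1, 2)) = Pow(Add(Add(414, 9409, -34815), 838), Rational(1, 2)) = Pow(Add(-24992, 838), Rational(1, 2)) = Pow(-24154, Rational(1, 2)) = Mul(I, Pow(24154, Rational(1, 2)))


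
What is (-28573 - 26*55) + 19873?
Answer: -10130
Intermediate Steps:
(-28573 - 26*55) + 19873 = (-28573 - 1430) + 19873 = -30003 + 19873 = -10130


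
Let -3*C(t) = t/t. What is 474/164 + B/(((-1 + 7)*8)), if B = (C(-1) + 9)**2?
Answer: 19727/4428 ≈ 4.4551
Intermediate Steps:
C(t) = -1/3 (C(t) = -t/(3*t) = -1/3*1 = -1/3)
B = 676/9 (B = (-1/3 + 9)**2 = (26/3)**2 = 676/9 ≈ 75.111)
474/164 + B/(((-1 + 7)*8)) = 474/164 + 676/(9*(((-1 + 7)*8))) = 474*(1/164) + 676/(9*((6*8))) = 237/82 + (676/9)/48 = 237/82 + (676/9)*(1/48) = 237/82 + 169/108 = 19727/4428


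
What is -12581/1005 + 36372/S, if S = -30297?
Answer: -139240139/10149495 ≈ -13.719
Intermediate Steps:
-12581/1005 + 36372/S = -12581/1005 + 36372/(-30297) = -12581*1/1005 + 36372*(-1/30297) = -12581/1005 - 12124/10099 = -139240139/10149495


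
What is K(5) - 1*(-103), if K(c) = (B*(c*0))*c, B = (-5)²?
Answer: 103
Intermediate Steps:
B = 25
K(c) = 0 (K(c) = (25*(c*0))*c = (25*0)*c = 0*c = 0)
K(5) - 1*(-103) = 0 - 1*(-103) = 0 + 103 = 103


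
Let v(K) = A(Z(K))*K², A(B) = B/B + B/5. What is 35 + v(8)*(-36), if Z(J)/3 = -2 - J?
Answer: 11555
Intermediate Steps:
Z(J) = -6 - 3*J (Z(J) = 3*(-2 - J) = -6 - 3*J)
A(B) = 1 + B/5 (A(B) = 1 + B*(⅕) = 1 + B/5)
v(K) = K²*(-⅕ - 3*K/5) (v(K) = (1 + (-6 - 3*K)/5)*K² = (1 + (-6/5 - 3*K/5))*K² = (-⅕ - 3*K/5)*K² = K²*(-⅕ - 3*K/5))
35 + v(8)*(-36) = 35 + ((⅕)*8²*(-1 - 3*8))*(-36) = 35 + ((⅕)*64*(-1 - 24))*(-36) = 35 + ((⅕)*64*(-25))*(-36) = 35 - 320*(-36) = 35 + 11520 = 11555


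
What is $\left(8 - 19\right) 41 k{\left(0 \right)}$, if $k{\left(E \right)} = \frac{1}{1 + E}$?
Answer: $-451$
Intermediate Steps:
$\left(8 - 19\right) 41 k{\left(0 \right)} = \frac{\left(8 - 19\right) 41}{1 + 0} = \frac{\left(8 - 19\right) 41}{1} = \left(-11\right) 41 \cdot 1 = \left(-451\right) 1 = -451$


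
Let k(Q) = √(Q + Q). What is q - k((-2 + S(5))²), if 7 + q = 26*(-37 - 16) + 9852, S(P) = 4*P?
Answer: 8467 - 18*√2 ≈ 8441.5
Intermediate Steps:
k(Q) = √2*√Q (k(Q) = √(2*Q) = √2*√Q)
q = 8467 (q = -7 + (26*(-37 - 16) + 9852) = -7 + (26*(-53) + 9852) = -7 + (-1378 + 9852) = -7 + 8474 = 8467)
q - k((-2 + S(5))²) = 8467 - √2*√((-2 + 4*5)²) = 8467 - √2*√((-2 + 20)²) = 8467 - √2*√(18²) = 8467 - √2*√324 = 8467 - √2*18 = 8467 - 18*√2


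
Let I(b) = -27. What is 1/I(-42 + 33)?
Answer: -1/27 ≈ -0.037037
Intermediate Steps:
1/I(-42 + 33) = 1/(-27) = -1/27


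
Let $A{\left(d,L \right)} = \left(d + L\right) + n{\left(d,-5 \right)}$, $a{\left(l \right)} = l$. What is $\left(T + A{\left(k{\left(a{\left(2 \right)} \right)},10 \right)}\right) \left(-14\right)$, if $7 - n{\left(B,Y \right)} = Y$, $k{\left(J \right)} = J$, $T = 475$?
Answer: $-6986$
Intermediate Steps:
$n{\left(B,Y \right)} = 7 - Y$
$A{\left(d,L \right)} = 12 + L + d$ ($A{\left(d,L \right)} = \left(d + L\right) + \left(7 - -5\right) = \left(L + d\right) + \left(7 + 5\right) = \left(L + d\right) + 12 = 12 + L + d$)
$\left(T + A{\left(k{\left(a{\left(2 \right)} \right)},10 \right)}\right) \left(-14\right) = \left(475 + \left(12 + 10 + 2\right)\right) \left(-14\right) = \left(475 + 24\right) \left(-14\right) = 499 \left(-14\right) = -6986$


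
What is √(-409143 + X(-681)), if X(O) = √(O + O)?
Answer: √(-409143 + I*√1362) ≈ 0.029 + 639.64*I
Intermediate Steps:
X(O) = √2*√O (X(O) = √(2*O) = √2*√O)
√(-409143 + X(-681)) = √(-409143 + √2*√(-681)) = √(-409143 + √2*(I*√681)) = √(-409143 + I*√1362)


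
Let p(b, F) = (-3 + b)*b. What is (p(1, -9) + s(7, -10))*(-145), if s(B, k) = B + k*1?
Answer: 725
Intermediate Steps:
p(b, F) = b*(-3 + b)
s(B, k) = B + k
(p(1, -9) + s(7, -10))*(-145) = (1*(-3 + 1) + (7 - 10))*(-145) = (1*(-2) - 3)*(-145) = (-2 - 3)*(-145) = -5*(-145) = 725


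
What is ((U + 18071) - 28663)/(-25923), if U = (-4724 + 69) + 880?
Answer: 4789/8641 ≈ 0.55422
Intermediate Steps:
U = -3775 (U = -4655 + 880 = -3775)
((U + 18071) - 28663)/(-25923) = ((-3775 + 18071) - 28663)/(-25923) = (14296 - 28663)*(-1/25923) = -14367*(-1/25923) = 4789/8641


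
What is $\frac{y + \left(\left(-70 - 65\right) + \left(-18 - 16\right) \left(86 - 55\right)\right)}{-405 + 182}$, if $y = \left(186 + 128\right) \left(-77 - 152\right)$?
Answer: $\frac{73095}{223} \approx 327.78$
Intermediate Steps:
$y = -71906$ ($y = 314 \left(-229\right) = -71906$)
$\frac{y + \left(\left(-70 - 65\right) + \left(-18 - 16\right) \left(86 - 55\right)\right)}{-405 + 182} = \frac{-71906 + \left(\left(-70 - 65\right) + \left(-18 - 16\right) \left(86 - 55\right)\right)}{-405 + 182} = \frac{-71906 - 1189}{-223} = \left(-71906 - 1189\right) \left(- \frac{1}{223}\right) = \left(-73095\right) \left(- \frac{1}{223}\right) = \frac{73095}{223}$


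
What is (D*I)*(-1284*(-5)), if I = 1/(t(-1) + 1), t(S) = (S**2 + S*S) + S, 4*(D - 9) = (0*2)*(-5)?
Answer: 28890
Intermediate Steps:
D = 9 (D = 9 + ((0*2)*(-5))/4 = 9 + (0*(-5))/4 = 9 + (1/4)*0 = 9 + 0 = 9)
t(S) = S + 2*S**2 (t(S) = (S**2 + S**2) + S = 2*S**2 + S = S + 2*S**2)
I = 1/2 (I = 1/(-(1 + 2*(-1)) + 1) = 1/(-(1 - 2) + 1) = 1/(-1*(-1) + 1) = 1/(1 + 1) = 1/2 ≈ 0.50000)
(D*I)*(-1284*(-5)) = (9*(1/2))*(-1284*(-5)) = (9/2)*6420 = 28890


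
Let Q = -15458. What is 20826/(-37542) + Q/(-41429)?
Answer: -47079353/259221253 ≈ -0.18162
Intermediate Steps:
20826/(-37542) + Q/(-41429) = 20826/(-37542) - 15458/(-41429) = 20826*(-1/37542) - 15458*(-1/41429) = -3471/6257 + 15458/41429 = -47079353/259221253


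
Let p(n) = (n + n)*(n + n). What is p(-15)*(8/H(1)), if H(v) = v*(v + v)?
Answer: 3600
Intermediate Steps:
H(v) = 2*v² (H(v) = v*(2*v) = 2*v²)
p(n) = 4*n² (p(n) = (2*n)*(2*n) = 4*n²)
p(-15)*(8/H(1)) = (4*(-15)²)*(8/((2*1²))) = (4*225)*(8/((2*1))) = 900*(8/2) = 900*(8*(½)) = 900*4 = 3600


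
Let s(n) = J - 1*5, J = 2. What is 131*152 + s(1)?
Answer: 19909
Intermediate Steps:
s(n) = -3 (s(n) = 2 - 1*5 = 2 - 5 = -3)
131*152 + s(1) = 131*152 - 3 = 19912 - 3 = 19909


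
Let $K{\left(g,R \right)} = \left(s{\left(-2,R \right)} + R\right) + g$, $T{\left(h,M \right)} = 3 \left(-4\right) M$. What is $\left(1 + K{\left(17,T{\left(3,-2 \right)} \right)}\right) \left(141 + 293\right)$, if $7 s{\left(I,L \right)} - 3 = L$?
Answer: $19902$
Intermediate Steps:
$s{\left(I,L \right)} = \frac{3}{7} + \frac{L}{7}$
$T{\left(h,M \right)} = - 12 M$
$K{\left(g,R \right)} = \frac{3}{7} + g + \frac{8 R}{7}$ ($K{\left(g,R \right)} = \left(\left(\frac{3}{7} + \frac{R}{7}\right) + R\right) + g = \left(\frac{3}{7} + \frac{8 R}{7}\right) + g = \frac{3}{7} + g + \frac{8 R}{7}$)
$\left(1 + K{\left(17,T{\left(3,-2 \right)} \right)}\right) \left(141 + 293\right) = \left(1 + \left(\frac{3}{7} + 17 + \frac{8 \left(\left(-12\right) \left(-2\right)\right)}{7}\right)\right) \left(141 + 293\right) = \left(1 + \left(\frac{3}{7} + 17 + \frac{8}{7} \cdot 24\right)\right) 434 = \left(1 + \left(\frac{3}{7} + 17 + \frac{192}{7}\right)\right) 434 = \left(1 + \frac{314}{7}\right) 434 = \frac{321}{7} \cdot 434 = 19902$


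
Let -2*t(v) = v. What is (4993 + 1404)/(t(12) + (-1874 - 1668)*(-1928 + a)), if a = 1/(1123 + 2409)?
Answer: 11297102/12059959249 ≈ 0.00093674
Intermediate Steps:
a = 1/3532 ≈ 0.00028313
t(v) = -v/2
(4993 + 1404)/(t(12) + (-1874 - 1668)*(-1928 + a)) = (4993 + 1404)/(-½*12 + (-1874 - 1668)*(-1928 + 1/3532)) = 6397/(-6 - 3542*(-6809695/3532)) = 6397/(-6 + 12059969845/1766) = 6397/(12059959249/1766) = 6397*(1766/12059959249) = 11297102/12059959249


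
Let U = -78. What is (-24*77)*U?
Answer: 144144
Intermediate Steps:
(-24*77)*U = -24*77*(-78) = -1848*(-78) = 144144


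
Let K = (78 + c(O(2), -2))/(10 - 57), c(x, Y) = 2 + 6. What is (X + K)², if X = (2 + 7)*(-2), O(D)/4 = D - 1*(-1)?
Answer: 868624/2209 ≈ 393.22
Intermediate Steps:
O(D) = 4 + 4*D (O(D) = 4*(D - 1*(-1)) = 4*(D + 1) = 4*(1 + D) = 4 + 4*D)
c(x, Y) = 8
X = -18 (X = 9*(-2) = -18)
K = -86/47 (K = (78 + 8)/(10 - 57) = 86/(-47) = 86*(-1/47) = -86/47 ≈ -1.8298)
(X + K)² = (-18 - 86/47)² = (-932/47)² = 868624/2209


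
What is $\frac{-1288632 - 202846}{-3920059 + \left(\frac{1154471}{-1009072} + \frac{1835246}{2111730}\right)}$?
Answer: $\frac{1589085998794359840}{4176602878740076079} \approx 0.38047$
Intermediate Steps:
$\frac{-1288632 - 202846}{-3920059 + \left(\frac{1154471}{-1009072} + \frac{1835246}{2111730}\right)} = - \frac{1491478}{-3920059 + \left(1154471 \left(- \frac{1}{1009072}\right) + 1835246 \cdot \frac{1}{2111730}\right)} = - \frac{1491478}{-3920059 + \left(- \frac{1154471}{1009072} + \frac{917623}{1055865}\right)} = - \frac{1491478}{-3920059 - \frac{293017846559}{1065443807280}} = - \frac{1491478}{- \frac{4176602878740076079}{1065443807280}} = \left(-1491478\right) \left(- \frac{1065443807280}{4176602878740076079}\right) = \frac{1589085998794359840}{4176602878740076079}$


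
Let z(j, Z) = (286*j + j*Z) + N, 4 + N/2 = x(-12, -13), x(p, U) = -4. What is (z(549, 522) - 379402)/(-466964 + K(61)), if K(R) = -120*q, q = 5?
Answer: -32087/233782 ≈ -0.13725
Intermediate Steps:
N = -16 (N = -8 + 2*(-4) = -8 - 8 = -16)
K(R) = -600 (K(R) = -120*5 = -600)
z(j, Z) = -16 + 286*j + Z*j (z(j, Z) = (286*j + j*Z) - 16 = (286*j + Z*j) - 16 = -16 + 286*j + Z*j)
(z(549, 522) - 379402)/(-466964 + K(61)) = ((-16 + 286*549 + 522*549) - 379402)/(-466964 - 600) = ((-16 + 157014 + 286578) - 379402)/(-467564) = (443576 - 379402)*(-1/467564) = 64174*(-1/467564) = -32087/233782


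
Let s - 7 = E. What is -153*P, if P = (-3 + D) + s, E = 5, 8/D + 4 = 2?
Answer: -765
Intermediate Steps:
D = -4 (D = 8/(-4 + 2) = 8/(-2) = 8*(-½) = -4)
s = 12 (s = 7 + 5 = 12)
P = 5 (P = (-3 - 4) + 12 = -7 + 12 = 5)
-153*P = -153*5 = -765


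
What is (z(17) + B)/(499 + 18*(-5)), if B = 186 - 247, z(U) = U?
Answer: -44/409 ≈ -0.10758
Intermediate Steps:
B = -61
(z(17) + B)/(499 + 18*(-5)) = (17 - 61)/(499 + 18*(-5)) = -44/(499 - 90) = -44/409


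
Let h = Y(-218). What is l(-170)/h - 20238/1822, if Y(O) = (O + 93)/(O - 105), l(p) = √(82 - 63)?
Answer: -10119/911 + 323*√19/125 ≈ 0.15582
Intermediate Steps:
l(p) = √19
Y(O) = (93 + O)/(-105 + O)
h = 125/323 (h = (93 - 218)/(-105 - 218) = -125/(-323) = -1/323*(-125) = 125/323 ≈ 0.38700)
l(-170)/h - 20238/1822 = √19/(125/323) - 20238/1822 = √19*(323/125) - 20238*1/1822 = 323*√19/125 - 10119/911 = -10119/911 + 323*√19/125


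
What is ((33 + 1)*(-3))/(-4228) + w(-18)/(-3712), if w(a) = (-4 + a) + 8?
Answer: 54727/1961792 ≈ 0.027896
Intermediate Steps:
w(a) = 4 + a
((33 + 1)*(-3))/(-4228) + w(-18)/(-3712) = ((33 + 1)*(-3))/(-4228) + (4 - 18)/(-3712) = (34*(-3))*(-1/4228) - 14*(-1/3712) = -102*(-1/4228) + 7/1856 = 51/2114 + 7/1856 = 54727/1961792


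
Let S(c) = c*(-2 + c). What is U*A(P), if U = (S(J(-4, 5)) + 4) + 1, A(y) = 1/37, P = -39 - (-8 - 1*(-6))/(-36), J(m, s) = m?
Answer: 29/37 ≈ 0.78378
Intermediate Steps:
P = -703/18 (P = -39 - (-8 + 6)*(-1)/36 = -39 - (-2)*(-1)/36 = -39 - 1*1/18 = -39 - 1/18 = -703/18 ≈ -39.056)
A(y) = 1/37
U = 29 (U = (-4*(-2 - 4) + 4) + 1 = (-4*(-6) + 4) + 1 = (24 + 4) + 1 = 28 + 1 = 29)
U*A(P) = 29*(1/37) = 29/37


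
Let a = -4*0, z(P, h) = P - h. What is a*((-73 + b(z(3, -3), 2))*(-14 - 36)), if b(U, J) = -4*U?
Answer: 0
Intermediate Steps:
a = 0
a*((-73 + b(z(3, -3), 2))*(-14 - 36)) = 0*((-73 - 4*(3 - 1*(-3)))*(-14 - 36)) = 0*((-73 - 4*(3 + 3))*(-50)) = 0*((-73 - 4*6)*(-50)) = 0*((-73 - 24)*(-50)) = 0*(-97*(-50)) = 0*4850 = 0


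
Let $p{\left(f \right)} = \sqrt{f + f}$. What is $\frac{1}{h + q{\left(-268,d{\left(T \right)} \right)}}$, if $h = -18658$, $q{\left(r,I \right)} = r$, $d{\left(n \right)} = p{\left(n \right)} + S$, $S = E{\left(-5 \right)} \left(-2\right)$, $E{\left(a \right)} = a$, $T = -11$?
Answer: $- \frac{1}{18926} \approx -5.2837 \cdot 10^{-5}$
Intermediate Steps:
$S = 10$ ($S = \left(-5\right) \left(-2\right) = 10$)
$p{\left(f \right)} = \sqrt{2} \sqrt{f}$ ($p{\left(f \right)} = \sqrt{2 f} = \sqrt{2} \sqrt{f}$)
$d{\left(n \right)} = 10 + \sqrt{2} \sqrt{n}$ ($d{\left(n \right)} = \sqrt{2} \sqrt{n} + 10 = 10 + \sqrt{2} \sqrt{n}$)
$\frac{1}{h + q{\left(-268,d{\left(T \right)} \right)}} = \frac{1}{-18658 - 268} = \frac{1}{-18926} = - \frac{1}{18926}$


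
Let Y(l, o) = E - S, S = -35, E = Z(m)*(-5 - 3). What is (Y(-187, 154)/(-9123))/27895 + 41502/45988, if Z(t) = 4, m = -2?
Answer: 1760280226951/1950551012830 ≈ 0.90245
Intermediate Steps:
E = -32 (E = 4*(-5 - 3) = 4*(-8) = -32)
Y(l, o) = 3 (Y(l, o) = -32 - 1*(-35) = -32 + 35 = 3)
(Y(-187, 154)/(-9123))/27895 + 41502/45988 = (3/(-9123))/27895 + 41502/45988 = (3*(-1/9123))*(1/27895) + 41502*(1/45988) = -1/3041*1/27895 + 20751/22994 = -1/84828695 + 20751/22994 = 1760280226951/1950551012830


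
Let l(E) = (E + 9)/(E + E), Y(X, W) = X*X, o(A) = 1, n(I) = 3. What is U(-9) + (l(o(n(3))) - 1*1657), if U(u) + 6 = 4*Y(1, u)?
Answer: -1654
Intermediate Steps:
Y(X, W) = X**2
l(E) = (9 + E)/(2*E) (l(E) = (9 + E)/((2*E)) = (9 + E)*(1/(2*E)) = (9 + E)/(2*E))
U(u) = -2 (U(u) = -6 + 4*1**2 = -6 + 4*1 = -6 + 4 = -2)
U(-9) + (l(o(n(3))) - 1*1657) = -2 + ((1/2)*(9 + 1)/1 - 1*1657) = -2 + ((1/2)*1*10 - 1657) = -2 + (5 - 1657) = -2 - 1652 = -1654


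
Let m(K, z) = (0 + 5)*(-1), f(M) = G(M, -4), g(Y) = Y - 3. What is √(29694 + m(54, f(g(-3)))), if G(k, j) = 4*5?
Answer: √29689 ≈ 172.30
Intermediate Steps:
G(k, j) = 20
g(Y) = -3 + Y
f(M) = 20
m(K, z) = -5 (m(K, z) = 5*(-1) = -5)
√(29694 + m(54, f(g(-3)))) = √(29694 - 5) = √29689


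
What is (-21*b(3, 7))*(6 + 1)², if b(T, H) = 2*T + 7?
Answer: -13377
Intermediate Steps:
b(T, H) = 7 + 2*T
(-21*b(3, 7))*(6 + 1)² = (-21*(7 + 2*3))*(6 + 1)² = -21*(7 + 6)*7² = -21*13*49 = -273*49 = -13377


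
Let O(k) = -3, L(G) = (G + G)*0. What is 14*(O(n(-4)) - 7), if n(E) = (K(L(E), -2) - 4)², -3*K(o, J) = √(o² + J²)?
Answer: -140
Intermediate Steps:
L(G) = 0 (L(G) = (2*G)*0 = 0)
K(o, J) = -√(J² + o²)/3 (K(o, J) = -√(o² + J²)/3 = -√(J² + o²)/3)
n(E) = 196/9 (n(E) = (-√((-2)² + 0²)/3 - 4)² = (-√(4 + 0)/3 - 4)² = (-√4/3 - 4)² = (-⅓*2 - 4)² = (-⅔ - 4)² = (-14/3)² = 196/9)
14*(O(n(-4)) - 7) = 14*(-3 - 7) = 14*(-10) = -140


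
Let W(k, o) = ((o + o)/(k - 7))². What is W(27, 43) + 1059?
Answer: 107749/100 ≈ 1077.5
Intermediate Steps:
W(k, o) = 4*o²/(-7 + k)² (W(k, o) = ((2*o)/(-7 + k))² = (2*o/(-7 + k))² = 4*o²/(-7 + k)²)
W(27, 43) + 1059 = 4*43²/(-7 + 27)² + 1059 = 4*1849/20² + 1059 = 4*1849*(1/400) + 1059 = 1849/100 + 1059 = 107749/100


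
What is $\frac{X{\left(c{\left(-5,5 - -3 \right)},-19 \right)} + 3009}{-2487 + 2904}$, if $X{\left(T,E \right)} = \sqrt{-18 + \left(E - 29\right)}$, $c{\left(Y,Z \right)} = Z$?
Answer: $\frac{1003}{139} + \frac{i \sqrt{66}}{417} \approx 7.2158 + 0.019482 i$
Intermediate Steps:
$X{\left(T,E \right)} = \sqrt{-47 + E}$ ($X{\left(T,E \right)} = \sqrt{-18 + \left(-29 + E\right)} = \sqrt{-47 + E}$)
$\frac{X{\left(c{\left(-5,5 - -3 \right)},-19 \right)} + 3009}{-2487 + 2904} = \frac{\sqrt{-47 - 19} + 3009}{-2487 + 2904} = \frac{\sqrt{-66} + 3009}{417} = \left(i \sqrt{66} + 3009\right) \frac{1}{417} = \left(3009 + i \sqrt{66}\right) \frac{1}{417} = \frac{1003}{139} + \frac{i \sqrt{66}}{417}$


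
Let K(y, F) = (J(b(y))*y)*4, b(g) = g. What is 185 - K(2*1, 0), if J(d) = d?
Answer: 169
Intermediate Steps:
K(y, F) = 4*y**2 (K(y, F) = (y*y)*4 = y**2*4 = 4*y**2)
185 - K(2*1, 0) = 185 - 4*(2*1)**2 = 185 - 4*2**2 = 185 - 4*4 = 185 - 1*16 = 185 - 16 = 169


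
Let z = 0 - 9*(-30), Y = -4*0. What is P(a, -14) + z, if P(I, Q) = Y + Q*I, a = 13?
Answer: 88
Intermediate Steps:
Y = 0
z = 270 (z = 0 + 270 = 270)
P(I, Q) = I*Q (P(I, Q) = 0 + Q*I = 0 + I*Q = I*Q)
P(a, -14) + z = 13*(-14) + 270 = -182 + 270 = 88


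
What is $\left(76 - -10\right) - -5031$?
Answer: $5117$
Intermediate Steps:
$\left(76 - -10\right) - -5031 = \left(76 + 10\right) + 5031 = 86 + 5031 = 5117$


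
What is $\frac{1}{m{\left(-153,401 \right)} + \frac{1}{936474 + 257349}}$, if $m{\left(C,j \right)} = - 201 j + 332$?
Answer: $- \frac{1193823}{95826978386} \approx -1.2458 \cdot 10^{-5}$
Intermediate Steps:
$m{\left(C,j \right)} = 332 - 201 j$
$\frac{1}{m{\left(-153,401 \right)} + \frac{1}{936474 + 257349}} = \frac{1}{\left(332 - 80601\right) + \frac{1}{936474 + 257349}} = \frac{1}{\left(332 - 80601\right) + \frac{1}{1193823}} = \frac{1}{-80269 + \frac{1}{1193823}} = \frac{1}{- \frac{95826978386}{1193823}} = - \frac{1193823}{95826978386}$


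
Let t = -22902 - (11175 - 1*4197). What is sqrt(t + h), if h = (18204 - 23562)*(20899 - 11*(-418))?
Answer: 3*I*sqrt(15182534) ≈ 11689.0*I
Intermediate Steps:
t = -29880 (t = -22902 - (11175 - 4197) = -22902 - 1*6978 = -22902 - 6978 = -29880)
h = -136612926 (h = -5358*(20899 + 4598) = -5358*25497 = -136612926)
sqrt(t + h) = sqrt(-29880 - 136612926) = sqrt(-136642806) = 3*I*sqrt(15182534)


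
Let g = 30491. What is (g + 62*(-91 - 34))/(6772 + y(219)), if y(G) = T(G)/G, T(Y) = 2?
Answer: 4980279/1483070 ≈ 3.3581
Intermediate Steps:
y(G) = 2/G
(g + 62*(-91 - 34))/(6772 + y(219)) = (30491 + 62*(-91 - 34))/(6772 + 2/219) = (30491 + 62*(-125))/(6772 + 2*(1/219)) = (30491 - 7750)/(6772 + 2/219) = 22741/(1483070/219) = 22741*(219/1483070) = 4980279/1483070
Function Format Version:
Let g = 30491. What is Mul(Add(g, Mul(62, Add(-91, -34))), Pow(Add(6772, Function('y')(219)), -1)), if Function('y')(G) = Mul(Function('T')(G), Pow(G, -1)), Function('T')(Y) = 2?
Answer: Rational(4980279, 1483070) ≈ 3.3581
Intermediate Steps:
Function('y')(G) = Mul(2, Pow(G, -1))
Mul(Add(g, Mul(62, Add(-91, -34))), Pow(Add(6772, Function('y')(219)), -1)) = Mul(Add(30491, Mul(62, Add(-91, -34))), Pow(Add(6772, Mul(2, Pow(219, -1))), -1)) = Mul(Add(30491, Mul(62, -125)), Pow(Add(6772, Mul(2, Rational(1, 219))), -1)) = Mul(Add(30491, -7750), Pow(Add(6772, Rational(2, 219)), -1)) = Mul(22741, Pow(Rational(1483070, 219), -1)) = Mul(22741, Rational(219, 1483070)) = Rational(4980279, 1483070)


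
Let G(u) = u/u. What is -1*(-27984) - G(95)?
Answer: 27983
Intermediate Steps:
G(u) = 1
-1*(-27984) - G(95) = -1*(-27984) - 1*1 = 27984 - 1 = 27983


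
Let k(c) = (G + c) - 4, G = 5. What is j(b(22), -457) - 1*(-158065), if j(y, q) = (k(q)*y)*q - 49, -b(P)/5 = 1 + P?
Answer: -23807064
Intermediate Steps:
k(c) = 1 + c (k(c) = (5 + c) - 4 = 1 + c)
b(P) = -5 - 5*P (b(P) = -5*(1 + P) = -5 - 5*P)
j(y, q) = -49 + q*y*(1 + q) (j(y, q) = ((1 + q)*y)*q - 49 = (y*(1 + q))*q - 49 = q*y*(1 + q) - 49 = -49 + q*y*(1 + q))
j(b(22), -457) - 1*(-158065) = (-49 - 457*(-5 - 5*22)*(1 - 457)) - 1*(-158065) = (-49 - 457*(-5 - 110)*(-456)) + 158065 = (-49 - 457*(-115)*(-456)) + 158065 = (-49 - 23965080) + 158065 = -23965129 + 158065 = -23807064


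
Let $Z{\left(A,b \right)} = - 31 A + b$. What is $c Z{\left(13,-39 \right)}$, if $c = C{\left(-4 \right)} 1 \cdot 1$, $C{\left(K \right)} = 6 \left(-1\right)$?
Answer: $2652$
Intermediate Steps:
$C{\left(K \right)} = -6$
$c = -6$ ($c = \left(-6\right) 1 \cdot 1 = \left(-6\right) 1 = -6$)
$Z{\left(A,b \right)} = b - 31 A$
$c Z{\left(13,-39 \right)} = - 6 \left(-39 - 403\right) = \left(-6\right) \left(-442\right) = 2652$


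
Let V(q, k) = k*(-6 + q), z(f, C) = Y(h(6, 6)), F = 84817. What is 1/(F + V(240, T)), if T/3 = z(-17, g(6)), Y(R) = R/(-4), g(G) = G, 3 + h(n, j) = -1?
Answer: 1/85519 ≈ 1.1693e-5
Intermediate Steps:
h(n, j) = -4 (h(n, j) = -3 - 1 = -4)
Y(R) = -R/4 (Y(R) = R*(-¼) = -R/4)
z(f, C) = 1 (z(f, C) = -¼*(-4) = 1)
T = 3 (T = 3*1 = 3)
1/(F + V(240, T)) = 1/(84817 + 3*(-6 + 240)) = 1/(84817 + 3*234) = 1/(84817 + 702) = 1/85519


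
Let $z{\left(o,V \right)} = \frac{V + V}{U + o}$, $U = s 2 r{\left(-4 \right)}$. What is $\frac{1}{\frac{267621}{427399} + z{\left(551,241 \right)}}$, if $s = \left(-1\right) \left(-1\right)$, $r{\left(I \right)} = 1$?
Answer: $\frac{33764521}{50571533} \approx 0.66766$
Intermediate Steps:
$s = 1$
$U = 2$ ($U = 1 \cdot 2 \cdot 1 = 2 \cdot 1 = 2$)
$z{\left(o,V \right)} = \frac{2 V}{2 + o}$ ($z{\left(o,V \right)} = \frac{V + V}{2 + o} = \frac{2 V}{2 + o}$)
$\frac{1}{\frac{267621}{427399} + z{\left(551,241 \right)}} = \frac{1}{\frac{267621}{427399} + 2 \cdot 241 \frac{1}{2 + 551}} = \frac{1}{267621 \cdot \frac{1}{427399} + 2 \cdot 241 \cdot \frac{1}{553}} = \frac{1}{\frac{267621}{427399} + 2 \cdot 241 \cdot \frac{1}{553}} = \frac{1}{\frac{267621}{427399} + \frac{482}{553}} = \frac{1}{\frac{50571533}{33764521}} = \frac{33764521}{50571533}$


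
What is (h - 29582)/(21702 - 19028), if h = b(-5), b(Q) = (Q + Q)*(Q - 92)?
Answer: -14306/1337 ≈ -10.700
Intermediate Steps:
b(Q) = 2*Q*(-92 + Q) (b(Q) = (2*Q)*(-92 + Q) = 2*Q*(-92 + Q))
h = 970 (h = 2*(-5)*(-92 - 5) = 2*(-5)*(-97) = 970)
(h - 29582)/(21702 - 19028) = (970 - 29582)/(21702 - 19028) = -28612/2674 = -28612*1/2674 = -14306/1337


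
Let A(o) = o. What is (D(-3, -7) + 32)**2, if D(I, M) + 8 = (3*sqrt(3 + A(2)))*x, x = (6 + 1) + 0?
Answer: 2781 + 1008*sqrt(5) ≈ 5035.0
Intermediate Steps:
x = 7 (x = 7 + 0 = 7)
D(I, M) = -8 + 21*sqrt(5) (D(I, M) = -8 + (3*sqrt(3 + 2))*7 = -8 + (3*sqrt(5))*7 = -8 + 21*sqrt(5))
(D(-3, -7) + 32)**2 = ((-8 + 21*sqrt(5)) + 32)**2 = (24 + 21*sqrt(5))**2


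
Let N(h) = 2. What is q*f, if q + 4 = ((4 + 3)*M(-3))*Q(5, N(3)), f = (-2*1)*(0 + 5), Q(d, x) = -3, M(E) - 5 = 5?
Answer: 2140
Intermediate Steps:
M(E) = 10 (M(E) = 5 + 5 = 10)
f = -10 (f = -2*5 = -10)
q = -214 (q = -4 + ((4 + 3)*10)*(-3) = -4 + (7*10)*(-3) = -4 + 70*(-3) = -4 - 210 = -214)
q*f = -214*(-10) = 2140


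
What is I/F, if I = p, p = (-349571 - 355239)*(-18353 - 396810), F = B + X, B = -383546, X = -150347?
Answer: -292611034030/533893 ≈ -5.4807e+5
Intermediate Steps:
F = -533893 (F = -383546 - 150347 = -533893)
p = 292611034030 (p = -704810*(-415163) = 292611034030)
I = 292611034030
I/F = 292611034030/(-533893) = 292611034030*(-1/533893) = -292611034030/533893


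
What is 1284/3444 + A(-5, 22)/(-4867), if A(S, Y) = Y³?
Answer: -2535207/1396829 ≈ -1.8150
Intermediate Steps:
1284/3444 + A(-5, 22)/(-4867) = 1284/3444 + 22³/(-4867) = 1284*(1/3444) + 10648*(-1/4867) = 107/287 - 10648/4867 = -2535207/1396829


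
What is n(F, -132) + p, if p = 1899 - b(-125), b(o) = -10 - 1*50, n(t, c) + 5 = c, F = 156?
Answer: 1822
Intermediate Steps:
n(t, c) = -5 + c
b(o) = -60 (b(o) = -10 - 50 = -60)
p = 1959 (p = 1899 - 1*(-60) = 1899 + 60 = 1959)
n(F, -132) + p = (-5 - 132) + 1959 = -137 + 1959 = 1822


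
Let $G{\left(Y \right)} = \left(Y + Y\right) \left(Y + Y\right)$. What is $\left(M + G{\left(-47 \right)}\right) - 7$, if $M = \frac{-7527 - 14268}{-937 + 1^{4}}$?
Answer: $\frac{2761913}{312} \approx 8852.3$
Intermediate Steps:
$M = \frac{7265}{312}$ ($M = - \frac{21795}{-937 + 1} = - \frac{21795}{-936} = \left(-21795\right) \left(- \frac{1}{936}\right) = \frac{7265}{312} \approx 23.285$)
$G{\left(Y \right)} = 4 Y^{2}$ ($G{\left(Y \right)} = 2 Y 2 Y = 4 Y^{2}$)
$\left(M + G{\left(-47 \right)}\right) - 7 = \left(\frac{7265}{312} + 4 \left(-47\right)^{2}\right) - 7 = \left(\frac{7265}{312} + 4 \cdot 2209\right) - 7 = \left(\frac{7265}{312} + 8836\right) - 7 = \frac{2764097}{312} - 7 = \frac{2761913}{312}$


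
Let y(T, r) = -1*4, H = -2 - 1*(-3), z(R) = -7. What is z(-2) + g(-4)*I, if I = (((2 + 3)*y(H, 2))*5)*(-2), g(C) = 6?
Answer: 1193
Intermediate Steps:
H = 1 (H = -2 + 3 = 1)
y(T, r) = -4
I = 200 (I = (((2 + 3)*(-4))*5)*(-2) = ((5*(-4))*5)*(-2) = -20*5*(-2) = -100*(-2) = 200)
z(-2) + g(-4)*I = -7 + 6*200 = -7 + 1200 = 1193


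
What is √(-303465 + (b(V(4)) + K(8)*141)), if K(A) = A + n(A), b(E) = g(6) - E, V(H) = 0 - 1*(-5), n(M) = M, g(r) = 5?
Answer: I*√301209 ≈ 548.83*I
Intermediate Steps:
V(H) = 5 (V(H) = 0 + 5 = 5)
b(E) = 5 - E
K(A) = 2*A (K(A) = A + A = 2*A)
√(-303465 + (b(V(4)) + K(8)*141)) = √(-303465 + ((5 - 1*5) + (2*8)*141)) = √(-303465 + ((5 - 5) + 16*141)) = √(-303465 + (0 + 2256)) = √(-303465 + 2256) = √(-301209) = I*√301209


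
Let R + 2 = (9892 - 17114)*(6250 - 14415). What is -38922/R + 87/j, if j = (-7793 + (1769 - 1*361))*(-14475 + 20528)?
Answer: -251567233841/379834128138890 ≈ -0.00066231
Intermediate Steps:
j = -38648405 (j = (-7793 + (1769 - 361))*6053 = (-7793 + 1408)*6053 = -6385*6053 = -38648405)
R = 58967628 (R = -2 + (9892 - 17114)*(6250 - 14415) = -2 - 7222*(-8165) = -2 + 58967630 = 58967628)
-38922/R + 87/j = -38922/58967628 + 87/(-38648405) = -38922*1/58967628 + 87*(-1/38648405) = -6487/9827938 - 87/38648405 = -251567233841/379834128138890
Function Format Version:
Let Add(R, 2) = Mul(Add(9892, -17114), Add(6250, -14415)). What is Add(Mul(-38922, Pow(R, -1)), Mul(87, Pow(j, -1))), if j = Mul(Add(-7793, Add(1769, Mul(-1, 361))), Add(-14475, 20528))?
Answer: Rational(-251567233841, 379834128138890) ≈ -0.00066231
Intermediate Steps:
j = -38648405 (j = Mul(Add(-7793, Add(1769, -361)), 6053) = Mul(Add(-7793, 1408), 6053) = Mul(-6385, 6053) = -38648405)
R = 58967628 (R = Add(-2, Mul(Add(9892, -17114), Add(6250, -14415))) = Add(-2, Mul(-7222, -8165)) = Add(-2, 58967630) = 58967628)
Add(Mul(-38922, Pow(R, -1)), Mul(87, Pow(j, -1))) = Add(Mul(-38922, Pow(58967628, -1)), Mul(87, Pow(-38648405, -1))) = Add(Mul(-38922, Rational(1, 58967628)), Mul(87, Rational(-1, 38648405))) = Add(Rational(-6487, 9827938), Rational(-87, 38648405)) = Rational(-251567233841, 379834128138890)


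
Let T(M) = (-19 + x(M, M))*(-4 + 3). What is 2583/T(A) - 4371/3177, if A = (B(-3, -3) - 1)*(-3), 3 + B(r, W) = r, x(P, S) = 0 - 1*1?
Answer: 2706257/21180 ≈ 127.77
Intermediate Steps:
x(P, S) = -1 (x(P, S) = 0 - 1 = -1)
B(r, W) = -3 + r
A = 21 (A = ((-3 - 3) - 1)*(-3) = (-6 - 1)*(-3) = -7*(-3) = 21)
T(M) = 20 (T(M) = (-19 - 1)*(-4 + 3) = -20*(-1) = 20)
2583/T(A) - 4371/3177 = 2583/20 - 4371/3177 = 2583*(1/20) - 4371*1/3177 = 2583/20 - 1457/1059 = 2706257/21180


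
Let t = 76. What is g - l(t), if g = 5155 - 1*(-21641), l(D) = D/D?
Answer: 26795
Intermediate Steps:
l(D) = 1
g = 26796 (g = 5155 + 21641 = 26796)
g - l(t) = 26796 - 1*1 = 26796 - 1 = 26795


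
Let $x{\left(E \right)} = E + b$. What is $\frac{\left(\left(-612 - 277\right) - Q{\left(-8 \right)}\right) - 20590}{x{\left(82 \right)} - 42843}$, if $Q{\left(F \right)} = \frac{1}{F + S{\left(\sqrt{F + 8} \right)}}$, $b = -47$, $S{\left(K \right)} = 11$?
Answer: $\frac{32219}{64212} \approx 0.50176$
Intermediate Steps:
$Q{\left(F \right)} = \frac{1}{11 + F}$ ($Q{\left(F \right)} = \frac{1}{F + 11} = \frac{1}{11 + F}$)
$x{\left(E \right)} = -47 + E$ ($x{\left(E \right)} = E - 47 = -47 + E$)
$\frac{\left(\left(-612 - 277\right) - Q{\left(-8 \right)}\right) - 20590}{x{\left(82 \right)} - 42843} = \frac{\left(\left(-612 - 277\right) - \frac{1}{11 - 8}\right) - 20590}{\left(-47 + 82\right) - 42843} = \frac{\left(\left(-612 - 277\right) - \frac{1}{3}\right) - 20590}{35 - 42843} = \frac{\left(-889 - \frac{1}{3}\right) - 20590}{-42808} = \left(\left(-889 - \frac{1}{3}\right) - 20590\right) \left(- \frac{1}{42808}\right) = \left(- \frac{2668}{3} - 20590\right) \left(- \frac{1}{42808}\right) = \left(- \frac{64438}{3}\right) \left(- \frac{1}{42808}\right) = \frac{32219}{64212}$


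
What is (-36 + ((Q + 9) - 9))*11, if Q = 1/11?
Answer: -395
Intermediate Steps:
Q = 1/11 ≈ 0.090909
(-36 + ((Q + 9) - 9))*11 = (-36 + ((1/11 + 9) - 9))*11 = (-36 + (100/11 - 9))*11 = (-36 + 1/11)*11 = -395/11*11 = -395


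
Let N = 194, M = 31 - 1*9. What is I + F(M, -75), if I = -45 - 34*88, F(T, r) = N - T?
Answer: -2865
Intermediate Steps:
M = 22 (M = 31 - 9 = 22)
F(T, r) = 194 - T
I = -3037 (I = -45 - 2992 = -3037)
I + F(M, -75) = -3037 + (194 - 1*22) = -3037 + (194 - 22) = -3037 + 172 = -2865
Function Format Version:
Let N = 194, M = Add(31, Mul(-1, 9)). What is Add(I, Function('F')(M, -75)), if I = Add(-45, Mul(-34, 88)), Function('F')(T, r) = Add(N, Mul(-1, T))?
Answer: -2865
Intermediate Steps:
M = 22 (M = Add(31, -9) = 22)
Function('F')(T, r) = Add(194, Mul(-1, T))
I = -3037 (I = Add(-45, -2992) = -3037)
Add(I, Function('F')(M, -75)) = Add(-3037, Add(194, Mul(-1, 22))) = Add(-3037, Add(194, -22)) = Add(-3037, 172) = -2865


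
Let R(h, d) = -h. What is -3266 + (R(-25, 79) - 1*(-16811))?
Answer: 13570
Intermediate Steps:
-3266 + (R(-25, 79) - 1*(-16811)) = -3266 + (-1*(-25) - 1*(-16811)) = -3266 + (25 + 16811) = -3266 + 16836 = 13570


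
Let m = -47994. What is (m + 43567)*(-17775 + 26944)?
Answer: -40591163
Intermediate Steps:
(m + 43567)*(-17775 + 26944) = (-47994 + 43567)*(-17775 + 26944) = -4427*9169 = -40591163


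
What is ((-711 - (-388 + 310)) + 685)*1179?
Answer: 61308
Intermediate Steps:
((-711 - (-388 + 310)) + 685)*1179 = ((-711 - 1*(-78)) + 685)*1179 = ((-711 + 78) + 685)*1179 = (-633 + 685)*1179 = 52*1179 = 61308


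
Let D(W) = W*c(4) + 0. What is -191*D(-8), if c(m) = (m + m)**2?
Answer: 97792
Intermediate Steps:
c(m) = 4*m**2 (c(m) = (2*m)**2 = 4*m**2)
D(W) = 64*W (D(W) = W*(4*4**2) + 0 = W*(4*16) + 0 = W*64 + 0 = 64*W + 0 = 64*W)
-191*D(-8) = -12224*(-8) = -191*(-512) = 97792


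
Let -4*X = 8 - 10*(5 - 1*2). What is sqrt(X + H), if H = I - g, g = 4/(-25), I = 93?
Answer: sqrt(9866)/10 ≈ 9.9328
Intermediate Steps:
X = 11/2 (X = -(8 - 10*(5 - 1*2))/4 = -(8 - 10*(5 - 2))/4 = -(8 - 10*3)/4 = -(8 - 30)/4 = -1/4*(-22) = 11/2 ≈ 5.5000)
g = -4/25 (g = 4*(-1/25) = -4/25 ≈ -0.16000)
H = 2329/25 (H = 93 - 1*(-4/25) = 93 + 4/25 = 2329/25 ≈ 93.160)
sqrt(X + H) = sqrt(11/2 + 2329/25) = sqrt(4933/50) = sqrt(9866)/10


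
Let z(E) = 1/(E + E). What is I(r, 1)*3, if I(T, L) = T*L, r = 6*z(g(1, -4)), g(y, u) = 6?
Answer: 3/2 ≈ 1.5000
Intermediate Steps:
z(E) = 1/(2*E)
r = ½ (r = 6*((½)/6) = 6*((½)*(⅙)) = 6*(1/12) = ½ ≈ 0.50000)
I(T, L) = L*T
I(r, 1)*3 = (1*(½))*3 = (½)*3 = 3/2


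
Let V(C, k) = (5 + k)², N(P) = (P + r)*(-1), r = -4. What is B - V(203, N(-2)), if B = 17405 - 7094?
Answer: 10190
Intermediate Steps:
N(P) = 4 - P (N(P) = (P - 4)*(-1) = (-4 + P)*(-1) = 4 - P)
B = 10311
B - V(203, N(-2)) = 10311 - (5 + (4 - 1*(-2)))² = 10311 - (5 + (4 + 2))² = 10311 - (5 + 6)² = 10311 - 1*11² = 10311 - 1*121 = 10311 - 121 = 10190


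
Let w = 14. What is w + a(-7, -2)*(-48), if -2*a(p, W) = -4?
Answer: -82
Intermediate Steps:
a(p, W) = 2 (a(p, W) = -1/2*(-4) = 2)
w + a(-7, -2)*(-48) = 14 + 2*(-48) = 14 - 96 = -82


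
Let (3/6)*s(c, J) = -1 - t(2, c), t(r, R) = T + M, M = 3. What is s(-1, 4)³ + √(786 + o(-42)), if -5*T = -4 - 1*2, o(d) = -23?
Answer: -140608/125 + √763 ≈ -1097.2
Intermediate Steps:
T = 6/5 (T = -(-4 - 1*2)/5 = -(-4 - 2)/5 = -⅕*(-6) = 6/5 ≈ 1.2000)
t(r, R) = 21/5 (t(r, R) = 6/5 + 3 = 21/5)
s(c, J) = -52/5 (s(c, J) = 2*(-1 - 1*21/5) = 2*(-1 - 21/5) = 2*(-26/5) = -52/5)
s(-1, 4)³ + √(786 + o(-42)) = (-52/5)³ + √(786 - 23) = -140608/125 + √763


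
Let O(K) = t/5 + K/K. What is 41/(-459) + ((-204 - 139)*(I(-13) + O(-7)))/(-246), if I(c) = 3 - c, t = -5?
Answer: 418151/18819 ≈ 22.220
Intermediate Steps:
O(K) = 0 (O(K) = -5/5 + K/K = -5*⅕ + 1 = -1 + 1 = 0)
41/(-459) + ((-204 - 139)*(I(-13) + O(-7)))/(-246) = 41/(-459) + ((-204 - 139)*((3 - 1*(-13)) + 0))/(-246) = 41*(-1/459) - 343*((3 + 13) + 0)*(-1/246) = -41/459 - 343*(16 + 0)*(-1/246) = -41/459 - 343*16*(-1/246) = -41/459 - 5488*(-1/246) = -41/459 + 2744/123 = 418151/18819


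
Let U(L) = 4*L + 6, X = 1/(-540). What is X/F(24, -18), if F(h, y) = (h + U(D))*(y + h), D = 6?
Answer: -1/174960 ≈ -5.7156e-6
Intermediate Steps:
X = -1/540 ≈ -0.0018519
U(L) = 6 + 4*L
F(h, y) = (30 + h)*(h + y) (F(h, y) = (h + (6 + 4*6))*(y + h) = (h + (6 + 24))*(h + y) = (h + 30)*(h + y) = (30 + h)*(h + y))
X/F(24, -18) = -1/(540*(24² + 30*24 + 30*(-18) + 24*(-18))) = -1/(540*(576 + 720 - 540 - 432)) = -1/540/324 = -1/540*1/324 = -1/174960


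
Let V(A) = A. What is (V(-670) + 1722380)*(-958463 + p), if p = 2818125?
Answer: 3201798662020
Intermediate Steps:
(V(-670) + 1722380)*(-958463 + p) = (-670 + 1722380)*(-958463 + 2818125) = 1721710*1859662 = 3201798662020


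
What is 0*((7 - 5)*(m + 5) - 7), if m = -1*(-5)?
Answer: 0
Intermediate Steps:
m = 5
0*((7 - 5)*(m + 5) - 7) = 0*((7 - 5)*(5 + 5) - 7) = 0*(2*10 - 7) = 0*(20 - 7) = 0*13 = 0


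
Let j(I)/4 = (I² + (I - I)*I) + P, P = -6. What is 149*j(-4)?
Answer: 5960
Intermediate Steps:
j(I) = -24 + 4*I² (j(I) = 4*((I² + (I - I)*I) - 6) = 4*((I² + 0*I) - 6) = 4*((I² + 0) - 6) = 4*(I² - 6) = 4*(-6 + I²) = -24 + 4*I²)
149*j(-4) = 149*(-24 + 4*(-4)²) = 149*(-24 + 4*16) = 149*(-24 + 64) = 149*40 = 5960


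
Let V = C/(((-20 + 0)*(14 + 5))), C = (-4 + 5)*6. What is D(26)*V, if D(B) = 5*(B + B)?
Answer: -78/19 ≈ -4.1053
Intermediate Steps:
C = 6 (C = 1*6 = 6)
D(B) = 10*B (D(B) = 5*(2*B) = 10*B)
V = -3/190 (V = 6/(((-20 + 0)*(14 + 5))) = 6/((-20*19)) = 6/(-380) = 6*(-1/380) = -3/190 ≈ -0.015789)
D(26)*V = (10*26)*(-3/190) = 260*(-3/190) = -78/19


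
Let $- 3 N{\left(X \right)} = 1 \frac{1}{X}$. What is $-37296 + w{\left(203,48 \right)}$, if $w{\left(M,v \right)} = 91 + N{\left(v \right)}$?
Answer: $- \frac{5357521}{144} \approx -37205.0$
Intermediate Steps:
$N{\left(X \right)} = - \frac{1}{3 X}$ ($N{\left(X \right)} = - \frac{1 \frac{1}{X}}{3} = - \frac{1}{3 X}$)
$w{\left(M,v \right)} = 91 - \frac{1}{3 v}$
$-37296 + w{\left(203,48 \right)} = -37296 + \left(91 - \frac{1}{3 \cdot 48}\right) = -37296 + \left(91 - \frac{1}{144}\right) = -37296 + \frac{13103}{144} = - \frac{5357521}{144}$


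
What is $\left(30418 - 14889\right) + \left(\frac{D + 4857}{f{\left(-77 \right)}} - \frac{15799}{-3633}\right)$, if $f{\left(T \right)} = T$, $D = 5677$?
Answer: $\frac{615292070}{39963} \approx 15397.0$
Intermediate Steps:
$\left(30418 - 14889\right) + \left(\frac{D + 4857}{f{\left(-77 \right)}} - \frac{15799}{-3633}\right) = \left(30418 - 14889\right) + \left(\frac{5677 + 4857}{-77} - \frac{15799}{-3633}\right) = 15529 + \left(10534 \left(- \frac{1}{77}\right) - - \frac{2257}{519}\right) = 15529 + \left(- \frac{10534}{77} + \frac{2257}{519}\right) = 15529 - \frac{5293357}{39963} = \frac{615292070}{39963}$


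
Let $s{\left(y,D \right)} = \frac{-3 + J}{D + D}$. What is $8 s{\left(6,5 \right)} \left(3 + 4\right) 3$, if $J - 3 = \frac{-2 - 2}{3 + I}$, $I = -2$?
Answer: $- \frac{336}{5} \approx -67.2$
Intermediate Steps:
$J = -1$ ($J = 3 + \frac{-2 - 2}{3 - 2} = 3 - \frac{4}{1} = 3 - 4 = -1$)
$s{\left(y,D \right)} = - \frac{2}{D}$ ($s{\left(y,D \right)} = \frac{-3 - 1}{D + D} = - \frac{4}{2 D} = - 4 \frac{1}{2 D} = - \frac{2}{D}$)
$8 s{\left(6,5 \right)} \left(3 + 4\right) 3 = 8 \left(- \frac{2}{5}\right) \left(3 + 4\right) 3 = 8 \left(\left(-2\right) \frac{1}{5}\right) 7 \cdot 3 = 8 \left(- \frac{2}{5}\right) 21 = \left(- \frac{16}{5}\right) 21 = - \frac{336}{5}$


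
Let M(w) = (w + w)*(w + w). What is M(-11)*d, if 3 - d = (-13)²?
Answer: -80344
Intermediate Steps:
d = -166 (d = 3 - 1*(-13)² = 3 - 1*169 = 3 - 169 = -166)
M(w) = 4*w² (M(w) = (2*w)*(2*w) = 4*w²)
M(-11)*d = (4*(-11)²)*(-166) = (4*121)*(-166) = 484*(-166) = -80344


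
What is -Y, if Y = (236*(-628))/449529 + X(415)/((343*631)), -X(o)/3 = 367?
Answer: 32572033493/97292910057 ≈ 0.33478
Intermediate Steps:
X(o) = -1101 (X(o) = -3*367 = -1101)
Y = -32572033493/97292910057 (Y = (236*(-628))/449529 - 1101/(343*631) = -148208*1/449529 - 1101/216433 = -148208/449529 - 1101*1/216433 = -148208/449529 - 1101/216433 = -32572033493/97292910057 ≈ -0.33478)
-Y = -1*(-32572033493/97292910057) = 32572033493/97292910057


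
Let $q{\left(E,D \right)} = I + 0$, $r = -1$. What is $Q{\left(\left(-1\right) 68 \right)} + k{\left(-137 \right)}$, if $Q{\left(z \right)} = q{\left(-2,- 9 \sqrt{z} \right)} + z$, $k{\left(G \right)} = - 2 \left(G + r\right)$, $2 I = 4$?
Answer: $210$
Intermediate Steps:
$I = 2$ ($I = \frac{1}{2} \cdot 4 = 2$)
$k{\left(G \right)} = 2 - 2 G$ ($k{\left(G \right)} = - 2 \left(G - 1\right) = - 2 \left(-1 + G\right) = 2 - 2 G$)
$q{\left(E,D \right)} = 2$ ($q{\left(E,D \right)} = 2 + 0 = 2$)
$Q{\left(z \right)} = 2 + z$
$Q{\left(\left(-1\right) 68 \right)} + k{\left(-137 \right)} = \left(2 - 68\right) + \left(2 - -274\right) = \left(2 - 68\right) + \left(2 + 274\right) = -66 + 276 = 210$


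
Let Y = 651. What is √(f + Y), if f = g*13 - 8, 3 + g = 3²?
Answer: √721 ≈ 26.851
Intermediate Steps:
g = 6 (g = -3 + 3² = -3 + 9 = 6)
f = 70 (f = 6*13 - 8 = 78 - 8 = 70)
√(f + Y) = √(70 + 651) = √721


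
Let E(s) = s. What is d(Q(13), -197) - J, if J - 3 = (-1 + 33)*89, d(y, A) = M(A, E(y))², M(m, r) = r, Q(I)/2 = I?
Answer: -2175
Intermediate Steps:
Q(I) = 2*I
d(y, A) = y²
J = 2851 (J = 3 + (-1 + 33)*89 = 3 + 32*89 = 3 + 2848 = 2851)
d(Q(13), -197) - J = (2*13)² - 1*2851 = 26² - 2851 = 676 - 2851 = -2175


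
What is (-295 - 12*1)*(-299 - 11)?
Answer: 95170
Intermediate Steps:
(-295 - 12*1)*(-299 - 11) = (-295 - 12)*(-310) = -307*(-310) = 95170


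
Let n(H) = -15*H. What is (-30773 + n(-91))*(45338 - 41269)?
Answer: -119661152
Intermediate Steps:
(-30773 + n(-91))*(45338 - 41269) = (-30773 - 15*(-91))*(45338 - 41269) = (-30773 + 1365)*4069 = -29408*4069 = -119661152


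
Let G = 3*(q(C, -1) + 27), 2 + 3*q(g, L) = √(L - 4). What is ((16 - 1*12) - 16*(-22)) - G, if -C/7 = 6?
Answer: 277 - I*√5 ≈ 277.0 - 2.2361*I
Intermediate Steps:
C = -42 (C = -7*6 = -42)
q(g, L) = -⅔ + √(-4 + L)/3 (q(g, L) = -⅔ + √(L - 4)/3 = -⅔ + √(-4 + L)/3)
G = 79 + I*√5 (G = 3*((-⅔ + √(-4 - 1)/3) + 27) = 3*((-⅔ + √(-5)/3) + 27) = 3*((-⅔ + (I*√5)/3) + 27) = 3*((-⅔ + I*√5/3) + 27) = 3*(79/3 + I*√5/3) = 79 + I*√5 ≈ 79.0 + 2.2361*I)
((16 - 1*12) - 16*(-22)) - G = ((16 - 1*12) - 16*(-22)) - (79 + I*√5) = ((16 - 12) + 352) + (-79 - I*√5) = (4 + 352) + (-79 - I*√5) = 356 + (-79 - I*√5) = 277 - I*√5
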